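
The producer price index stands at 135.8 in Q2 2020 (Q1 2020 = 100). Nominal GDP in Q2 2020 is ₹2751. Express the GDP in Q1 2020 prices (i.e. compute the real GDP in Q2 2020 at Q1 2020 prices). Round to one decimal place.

Real = Nominal ÷ (Index/100) = 2751 ÷ (135.8/100)
     = 2751 ÷ 1.358 = 2025.7732

2025.8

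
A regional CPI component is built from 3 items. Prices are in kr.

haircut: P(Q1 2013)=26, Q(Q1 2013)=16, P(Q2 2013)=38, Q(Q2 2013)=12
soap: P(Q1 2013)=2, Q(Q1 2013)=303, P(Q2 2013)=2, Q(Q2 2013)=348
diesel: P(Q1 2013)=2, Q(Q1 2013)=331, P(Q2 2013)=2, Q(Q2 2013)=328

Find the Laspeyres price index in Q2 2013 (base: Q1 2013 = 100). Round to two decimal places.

111.40

Laspeyres price index uses base-period quantities as weights.
ΣP(Q2 2013)·Q(Q1 2013) = 38×16 + 2×303 + 2×331 = 608 + 606 + 662 = 1876
ΣP(Q1 2013)·Q(Q1 2013) = 26×16 + 2×303 + 2×331 = 416 + 606 + 662 = 1684
Index = 1876 / 1684 × 100 = 111.4014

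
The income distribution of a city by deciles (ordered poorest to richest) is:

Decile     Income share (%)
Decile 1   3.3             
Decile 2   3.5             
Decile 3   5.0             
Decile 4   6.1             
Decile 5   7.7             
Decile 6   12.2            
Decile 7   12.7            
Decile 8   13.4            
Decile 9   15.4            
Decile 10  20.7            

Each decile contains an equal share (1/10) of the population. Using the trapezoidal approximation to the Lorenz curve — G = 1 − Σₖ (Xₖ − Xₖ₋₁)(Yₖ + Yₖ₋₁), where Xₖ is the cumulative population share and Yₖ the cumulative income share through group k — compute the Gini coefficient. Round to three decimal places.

Cumulative income shares Yₖ: 0.0330, 0.0680, 0.1180, 0.1790, 0.2560, 0.3780, 0.5050, 0.6390, 0.7930, 1.0000
Σ (Xₖ−Xₖ₋₁)(Yₖ+Yₖ₋₁) = (1/10)(0.0330+0.0000) + (1/10)(0.0680+0.0330) + (1/10)(0.1180+0.0680) + (1/10)(0.1790+0.1180) + (1/10)(0.2560+0.1790) + (1/10)(0.3780+0.2560) + (1/10)(0.5050+0.3780) + (1/10)(0.6390+0.5050) + (1/10)(0.7930+0.6390) + (1/10)(1.0000+0.7930)
  = 0.0033 + 0.0101 + 0.0186 + 0.0297 + 0.0435 + 0.0634 + 0.0883 + 0.1144 + 0.1432 + 0.1793 = 0.6938
G = 1 − 0.6938 = 0.3062

0.306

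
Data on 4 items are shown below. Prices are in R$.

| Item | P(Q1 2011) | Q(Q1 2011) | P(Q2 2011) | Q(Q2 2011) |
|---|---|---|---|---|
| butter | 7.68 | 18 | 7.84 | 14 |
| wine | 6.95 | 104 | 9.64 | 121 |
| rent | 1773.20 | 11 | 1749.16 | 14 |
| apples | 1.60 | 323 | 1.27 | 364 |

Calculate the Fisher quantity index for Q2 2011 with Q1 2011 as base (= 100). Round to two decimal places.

126.16

Laspeyres component (base-period weights):
ΣP(Q1 2011)Q(Q2 2011) = 7.68×14 + 6.95×121 + 1773.20×14 + 1.60×364 = 107.52 + 840.95 + 24824.8 + 582.4 = 26355.67
ΣP(Q1 2011)Q(Q1 2011) = 7.68×18 + 6.95×104 + 1773.20×11 + 1.60×323 = 138.24 + 722.8 + 19505.2 + 516.8 = 20883.04
L = 26355.67 / 20883.04 × 100 = 126.2061
Paasche component (current-period weights):
ΣP(Q2 2011)Q(Q2 2011) = 7.84×14 + 9.64×121 + 1749.16×14 + 1.27×364 = 109.76 + 1166.44 + 24488.24 + 462.28 = 26226.72
ΣP(Q2 2011)Q(Q1 2011) = 7.84×18 + 9.64×104 + 1749.16×11 + 1.27×323 = 141.12 + 1002.56 + 19240.76 + 410.21 = 20794.65
P = 26226.72 / 20794.65 × 100 = 126.1224
Fisher = √(L × P) = √(126.2061 × 126.1224) = 126.1643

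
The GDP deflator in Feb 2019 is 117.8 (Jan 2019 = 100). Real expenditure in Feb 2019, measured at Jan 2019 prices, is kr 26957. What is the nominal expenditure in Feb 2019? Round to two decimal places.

31755.35

Nominal = Real × (Index/100) = 26957 × (117.8/100)
        = 26957 × 1.178 = 31755.3460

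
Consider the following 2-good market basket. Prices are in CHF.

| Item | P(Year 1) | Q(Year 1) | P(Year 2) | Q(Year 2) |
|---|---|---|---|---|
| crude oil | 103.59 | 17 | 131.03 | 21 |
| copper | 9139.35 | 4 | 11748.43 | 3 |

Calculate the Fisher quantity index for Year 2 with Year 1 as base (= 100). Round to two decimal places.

77.21

Laspeyres component (base-period weights):
ΣP(Year 1)Q(Year 2) = 103.59×21 + 9139.35×3 = 2175.39 + 27418.05 = 29593.44
ΣP(Year 1)Q(Year 1) = 103.59×17 + 9139.35×4 = 1761.03 + 36557.4 = 38318.43
L = 29593.44 / 38318.43 × 100 = 77.2303
Paasche component (current-period weights):
ΣP(Year 2)Q(Year 2) = 131.03×21 + 11748.43×3 = 2751.63 + 35245.29 = 37996.92
ΣP(Year 2)Q(Year 1) = 131.03×17 + 11748.43×4 = 2227.51 + 46993.72 = 49221.23
P = 37996.92 / 49221.23 × 100 = 77.1962
Fisher = √(L × P) = √(77.2303 × 77.1962) = 77.2133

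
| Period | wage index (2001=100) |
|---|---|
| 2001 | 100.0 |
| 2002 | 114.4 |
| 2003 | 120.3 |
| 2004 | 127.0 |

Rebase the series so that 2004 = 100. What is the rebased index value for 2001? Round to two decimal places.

Rebased(2001) = 100.0 / 127.0 × 100 = 78.7402

78.74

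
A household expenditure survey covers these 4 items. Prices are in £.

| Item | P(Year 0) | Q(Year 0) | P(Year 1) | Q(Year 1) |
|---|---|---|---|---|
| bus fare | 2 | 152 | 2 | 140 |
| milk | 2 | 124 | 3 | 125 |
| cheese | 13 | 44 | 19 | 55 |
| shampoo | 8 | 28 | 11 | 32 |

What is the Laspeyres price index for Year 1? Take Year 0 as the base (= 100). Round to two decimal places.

135.01

Laspeyres price index uses base-period quantities as weights.
ΣP(Year 1)·Q(Year 0) = 2×152 + 3×124 + 19×44 + 11×28 = 304 + 372 + 836 + 308 = 1820
ΣP(Year 0)·Q(Year 0) = 2×152 + 2×124 + 13×44 + 8×28 = 304 + 248 + 572 + 224 = 1348
Index = 1820 / 1348 × 100 = 135.0148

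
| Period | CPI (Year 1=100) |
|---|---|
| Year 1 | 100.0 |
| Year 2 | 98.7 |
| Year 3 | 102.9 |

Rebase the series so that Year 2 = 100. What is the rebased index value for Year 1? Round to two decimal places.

101.32

Rebased(Year 1) = 100.0 / 98.7 × 100 = 101.3171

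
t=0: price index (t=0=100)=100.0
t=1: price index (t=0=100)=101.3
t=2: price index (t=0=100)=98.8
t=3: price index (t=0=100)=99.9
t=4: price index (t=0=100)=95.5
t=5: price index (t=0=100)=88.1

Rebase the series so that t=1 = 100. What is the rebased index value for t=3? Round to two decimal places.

98.62

Rebased(t=3) = 99.9 / 101.3 × 100 = 98.6180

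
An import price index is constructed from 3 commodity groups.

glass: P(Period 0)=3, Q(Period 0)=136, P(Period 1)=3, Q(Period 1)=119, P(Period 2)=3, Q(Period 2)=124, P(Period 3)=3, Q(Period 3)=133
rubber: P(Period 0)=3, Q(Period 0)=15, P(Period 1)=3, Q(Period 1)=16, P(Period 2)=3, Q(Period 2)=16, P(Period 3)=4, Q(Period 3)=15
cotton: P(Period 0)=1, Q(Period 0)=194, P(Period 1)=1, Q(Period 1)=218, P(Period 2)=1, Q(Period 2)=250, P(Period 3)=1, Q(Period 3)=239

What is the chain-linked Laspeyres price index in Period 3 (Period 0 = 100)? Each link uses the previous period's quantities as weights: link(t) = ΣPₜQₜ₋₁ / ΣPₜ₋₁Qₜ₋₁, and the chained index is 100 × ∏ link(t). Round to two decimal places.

102.39

Link Period 0→Period 1:
ΣP(Period 1)Q(Period 0) = 3×136 + 3×15 + 1×194 = 408 + 45 + 194 = 647
ΣP(Period 0)Q(Period 0) = 3×136 + 3×15 + 1×194 = 408 + 45 + 194 = 647
link = 647/647 = 1.000000
Link Period 1→Period 2:
ΣP(Period 2)Q(Period 1) = 3×119 + 3×16 + 1×218 = 357 + 48 + 218 = 623
ΣP(Period 1)Q(Period 1) = 3×119 + 3×16 + 1×218 = 357 + 48 + 218 = 623
link = 623/623 = 1.000000
Link Period 2→Period 3:
ΣP(Period 3)Q(Period 2) = 3×124 + 4×16 + 1×250 = 372 + 64 + 250 = 686
ΣP(Period 2)Q(Period 2) = 3×124 + 3×16 + 1×250 = 372 + 48 + 250 = 670
link = 686/670 = 1.023881
Chained index = 100 × 1.000000 × 1.000000 × 1.023881 = 102.3881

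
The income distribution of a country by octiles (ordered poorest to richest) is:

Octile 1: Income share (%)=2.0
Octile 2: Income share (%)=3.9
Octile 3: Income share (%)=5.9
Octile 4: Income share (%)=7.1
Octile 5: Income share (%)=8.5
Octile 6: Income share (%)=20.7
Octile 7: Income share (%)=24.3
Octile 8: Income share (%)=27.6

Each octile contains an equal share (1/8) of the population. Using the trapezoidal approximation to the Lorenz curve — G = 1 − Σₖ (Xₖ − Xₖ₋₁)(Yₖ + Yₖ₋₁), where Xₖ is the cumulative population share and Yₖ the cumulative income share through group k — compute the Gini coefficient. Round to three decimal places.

Cumulative income shares Yₖ: 0.0200, 0.0590, 0.1180, 0.1890, 0.2740, 0.4810, 0.7240, 1.0000
Σ (Xₖ−Xₖ₋₁)(Yₖ+Yₖ₋₁) = (1/8)(0.0200+0.0000) + (1/8)(0.0590+0.0200) + (1/8)(0.1180+0.0590) + (1/8)(0.1890+0.1180) + (1/8)(0.2740+0.1890) + (1/8)(0.4810+0.2740) + (1/8)(0.7240+0.4810) + (1/8)(1.0000+0.7240)
  = 0.0025 + 0.0099 + 0.0221 + 0.0384 + 0.0579 + 0.0944 + 0.1506 + 0.2155 = 0.5913
G = 1 − 0.5913 = 0.4087

0.409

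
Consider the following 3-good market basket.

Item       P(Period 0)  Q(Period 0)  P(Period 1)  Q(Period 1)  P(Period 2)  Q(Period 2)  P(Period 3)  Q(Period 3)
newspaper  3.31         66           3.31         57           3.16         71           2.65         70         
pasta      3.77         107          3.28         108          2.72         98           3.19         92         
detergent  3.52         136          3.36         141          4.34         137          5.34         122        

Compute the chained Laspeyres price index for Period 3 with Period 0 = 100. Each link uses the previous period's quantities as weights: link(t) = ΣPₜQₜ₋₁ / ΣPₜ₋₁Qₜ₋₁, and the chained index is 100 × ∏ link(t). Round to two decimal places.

Link Period 0→Period 1:
ΣP(Period 1)Q(Period 0) = 3.31×66 + 3.28×107 + 3.36×136 = 218.46 + 350.96 + 456.96 = 1026.38
ΣP(Period 0)Q(Period 0) = 3.31×66 + 3.77×107 + 3.52×136 = 218.46 + 403.39 + 478.72 = 1100.57
link = 1026.38/1100.57 = 0.932589
Link Period 1→Period 2:
ΣP(Period 2)Q(Period 1) = 3.16×57 + 2.72×108 + 4.34×141 = 180.12 + 293.76 + 611.94 = 1085.82
ΣP(Period 1)Q(Period 1) = 3.31×57 + 3.28×108 + 3.36×141 = 188.67 + 354.24 + 473.76 = 1016.67
link = 1085.82/1016.67 = 1.068016
Link Period 2→Period 3:
ΣP(Period 3)Q(Period 2) = 2.65×71 + 3.19×98 + 5.34×137 = 188.15 + 312.62 + 731.58 = 1232.35
ΣP(Period 2)Q(Period 2) = 3.16×71 + 2.72×98 + 4.34×137 = 224.36 + 266.56 + 594.58 = 1085.5
link = 1232.35/1085.5 = 1.135283
Chained index = 100 × 0.932589 × 1.068016 × 1.135283 = 113.0766

113.08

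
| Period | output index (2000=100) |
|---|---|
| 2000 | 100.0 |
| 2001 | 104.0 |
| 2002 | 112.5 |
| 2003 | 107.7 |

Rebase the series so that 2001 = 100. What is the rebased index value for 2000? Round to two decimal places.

Rebased(2000) = 100.0 / 104.0 × 100 = 96.1538

96.15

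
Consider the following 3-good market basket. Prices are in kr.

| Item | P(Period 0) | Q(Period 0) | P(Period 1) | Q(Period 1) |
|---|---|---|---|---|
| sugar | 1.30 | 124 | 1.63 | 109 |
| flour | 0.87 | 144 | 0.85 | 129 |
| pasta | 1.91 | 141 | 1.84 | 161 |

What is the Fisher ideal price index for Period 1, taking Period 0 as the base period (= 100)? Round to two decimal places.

104.50

Laspeyres component (base-period weights):
ΣP(Period 1)Q(Period 0) = 1.63×124 + 0.85×144 + 1.84×141 = 202.12 + 122.4 + 259.44 = 583.96
ΣP(Period 0)Q(Period 0) = 1.30×124 + 0.87×144 + 1.91×141 = 161.2 + 125.28 + 269.31 = 555.79
L = 583.96 / 555.79 × 100 = 105.0685
Paasche component (current-period weights):
ΣP(Period 1)Q(Period 1) = 1.63×109 + 0.85×129 + 1.84×161 = 177.67 + 109.65 + 296.24 = 583.56
ΣP(Period 0)Q(Period 1) = 1.30×109 + 0.87×129 + 1.91×161 = 141.7 + 112.23 + 307.51 = 561.44
P = 583.56 / 561.44 × 100 = 103.9399
Fisher = √(L × P) = √(105.0685 × 103.9399) = 104.5026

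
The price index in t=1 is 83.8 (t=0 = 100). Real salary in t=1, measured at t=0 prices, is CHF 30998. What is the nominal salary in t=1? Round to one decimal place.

25976.3

Nominal = Real × (Index/100) = 30998 × (83.8/100)
        = 30998 × 0.838 = 25976.3240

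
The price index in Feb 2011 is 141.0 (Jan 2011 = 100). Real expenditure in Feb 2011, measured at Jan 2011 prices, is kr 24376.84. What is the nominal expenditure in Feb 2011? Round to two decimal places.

34371.34

Nominal = Real × (Index/100) = 24376.84 × (141.0/100)
        = 24376.84 × 1.410 = 34371.3444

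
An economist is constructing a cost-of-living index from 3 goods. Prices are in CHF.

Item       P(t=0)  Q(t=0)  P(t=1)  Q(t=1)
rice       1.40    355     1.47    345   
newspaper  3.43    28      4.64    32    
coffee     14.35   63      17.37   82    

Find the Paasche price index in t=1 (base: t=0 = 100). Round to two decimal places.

117.55

Paasche price index uses current-period quantities as weights.
ΣP(t=1)·Q(t=1) = 1.47×345 + 4.64×32 + 17.37×82 = 507.15 + 148.48 + 1424.34 = 2079.97
ΣP(t=0)·Q(t=1) = 1.40×345 + 3.43×32 + 14.35×82 = 483 + 109.76 + 1176.7 = 1769.46
Index = 2079.97 / 1769.46 × 100 = 117.5483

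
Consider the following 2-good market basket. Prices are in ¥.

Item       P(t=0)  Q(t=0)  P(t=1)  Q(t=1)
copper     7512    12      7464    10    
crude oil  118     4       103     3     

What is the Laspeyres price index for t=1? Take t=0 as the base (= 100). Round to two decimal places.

Laspeyres price index uses base-period quantities as weights.
ΣP(t=1)·Q(t=0) = 7464×12 + 103×4 = 89568 + 412 = 89980
ΣP(t=0)·Q(t=0) = 7512×12 + 118×4 = 90144 + 472 = 90616
Index = 89980 / 90616 × 100 = 99.2981

99.30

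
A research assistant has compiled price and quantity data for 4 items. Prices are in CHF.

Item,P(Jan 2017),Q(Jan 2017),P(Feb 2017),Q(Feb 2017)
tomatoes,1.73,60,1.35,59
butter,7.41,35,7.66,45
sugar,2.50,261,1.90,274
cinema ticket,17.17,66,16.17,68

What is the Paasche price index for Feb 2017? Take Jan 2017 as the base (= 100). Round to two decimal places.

89.35

Paasche price index uses current-period quantities as weights.
ΣP(Feb 2017)·Q(Feb 2017) = 1.35×59 + 7.66×45 + 1.90×274 + 16.17×68 = 79.65 + 344.7 + 520.6 + 1099.56 = 2044.51
ΣP(Jan 2017)·Q(Feb 2017) = 1.73×59 + 7.41×45 + 2.50×274 + 17.17×68 = 102.07 + 333.45 + 685 + 1167.56 = 2288.08
Index = 2044.51 / 2288.08 × 100 = 89.3548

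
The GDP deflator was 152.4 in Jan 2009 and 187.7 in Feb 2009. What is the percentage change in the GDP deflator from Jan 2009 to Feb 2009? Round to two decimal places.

23.16%

Change = (187.7 − 152.4) / 152.4 × 100
       = 35.3 / 152.4 × 100 = 23.1627%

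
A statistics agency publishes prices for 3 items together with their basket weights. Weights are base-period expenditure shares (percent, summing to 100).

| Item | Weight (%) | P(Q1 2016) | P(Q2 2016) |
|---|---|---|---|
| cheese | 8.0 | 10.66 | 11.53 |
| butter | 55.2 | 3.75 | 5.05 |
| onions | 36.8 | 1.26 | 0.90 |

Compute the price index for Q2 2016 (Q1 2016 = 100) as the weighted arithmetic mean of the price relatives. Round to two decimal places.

cheese: 8.0 × (11.53/10.66) = 8.0 × 1.081614 = 8.6529
butter: 55.2 × (5.05/3.75) = 55.2 × 1.346667 = 74.3360
onions: 36.8 × (0.90/1.26) = 36.8 × 0.714286 = 26.2857
Index = Σ wᵢ·(p₁ᵢ/p₀ᵢ) = 8.6529 + 74.3360 + 26.2857 = 109.2746

109.27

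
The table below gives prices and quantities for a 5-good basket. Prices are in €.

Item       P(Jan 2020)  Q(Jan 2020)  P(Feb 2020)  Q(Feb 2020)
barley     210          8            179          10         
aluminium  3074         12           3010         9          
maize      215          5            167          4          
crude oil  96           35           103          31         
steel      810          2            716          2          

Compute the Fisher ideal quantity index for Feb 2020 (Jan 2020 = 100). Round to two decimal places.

78.81

Laspeyres component (base-period weights):
ΣP(Jan 2020)Q(Feb 2020) = 210×10 + 3074×9 + 215×4 + 96×31 + 810×2 = 2100 + 27666 + 860 + 2976 + 1620 = 35222
ΣP(Jan 2020)Q(Jan 2020) = 210×8 + 3074×12 + 215×5 + 96×35 + 810×2 = 1680 + 36888 + 1075 + 3360 + 1620 = 44623
L = 35222 / 44623 × 100 = 78.9324
Paasche component (current-period weights):
ΣP(Feb 2020)Q(Feb 2020) = 179×10 + 3010×9 + 167×4 + 103×31 + 716×2 = 1790 + 27090 + 668 + 3193 + 1432 = 34173
ΣP(Feb 2020)Q(Jan 2020) = 179×8 + 3010×12 + 167×5 + 103×35 + 716×2 = 1432 + 36120 + 835 + 3605 + 1432 = 43424
P = 34173 / 43424 × 100 = 78.6961
Fisher = √(L × P) = √(78.9324 × 78.6961) = 78.8142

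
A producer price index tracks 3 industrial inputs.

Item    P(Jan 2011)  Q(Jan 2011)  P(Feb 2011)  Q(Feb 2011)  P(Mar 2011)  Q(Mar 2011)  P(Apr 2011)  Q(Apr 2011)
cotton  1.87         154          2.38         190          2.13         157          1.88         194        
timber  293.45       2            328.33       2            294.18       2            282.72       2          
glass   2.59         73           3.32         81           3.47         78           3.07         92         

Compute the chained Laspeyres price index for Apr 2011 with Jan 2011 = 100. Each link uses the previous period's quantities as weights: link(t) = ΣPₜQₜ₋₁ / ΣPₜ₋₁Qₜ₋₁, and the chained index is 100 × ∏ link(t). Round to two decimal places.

Link Jan 2011→Feb 2011:
ΣP(Feb 2011)Q(Jan 2011) = 2.38×154 + 328.33×2 + 3.32×73 = 366.52 + 656.66 + 242.36 = 1265.54
ΣP(Jan 2011)Q(Jan 2011) = 1.87×154 + 293.45×2 + 2.59×73 = 287.98 + 586.9 + 189.07 = 1063.95
link = 1265.54/1063.95 = 1.189473
Link Feb 2011→Mar 2011:
ΣP(Mar 2011)Q(Feb 2011) = 2.13×190 + 294.18×2 + 3.47×81 = 404.7 + 588.36 + 281.07 = 1274.13
ΣP(Feb 2011)Q(Feb 2011) = 2.38×190 + 328.33×2 + 3.32×81 = 452.2 + 656.66 + 268.92 = 1377.78
link = 1274.13/1377.78 = 0.924770
Link Mar 2011→Apr 2011:
ΣP(Apr 2011)Q(Mar 2011) = 1.88×157 + 282.72×2 + 3.07×78 = 295.16 + 565.44 + 239.46 = 1100.06
ΣP(Mar 2011)Q(Mar 2011) = 2.13×157 + 294.18×2 + 3.47×78 = 334.41 + 588.36 + 270.66 = 1193.43
link = 1100.06/1193.43 = 0.921763
Chained index = 100 × 1.189473 × 0.924770 × 0.921763 = 101.3930

101.39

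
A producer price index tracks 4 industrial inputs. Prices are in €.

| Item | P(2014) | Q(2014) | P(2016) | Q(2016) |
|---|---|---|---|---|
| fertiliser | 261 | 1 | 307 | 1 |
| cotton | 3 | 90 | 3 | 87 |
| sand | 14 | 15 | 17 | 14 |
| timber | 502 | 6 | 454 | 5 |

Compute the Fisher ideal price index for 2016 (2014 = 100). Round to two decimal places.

Laspeyres component (base-period weights):
ΣP(2016)Q(2014) = 307×1 + 3×90 + 17×15 + 454×6 = 307 + 270 + 255 + 2724 = 3556
ΣP(2014)Q(2014) = 261×1 + 3×90 + 14×15 + 502×6 = 261 + 270 + 210 + 3012 = 3753
L = 3556 / 3753 × 100 = 94.7509
Paasche component (current-period weights):
ΣP(2016)Q(2016) = 307×1 + 3×87 + 17×14 + 454×5 = 307 + 261 + 238 + 2270 = 3076
ΣP(2014)Q(2016) = 261×1 + 3×87 + 14×14 + 502×5 = 261 + 261 + 196 + 2510 = 3228
P = 3076 / 3228 × 100 = 95.2912
Fisher = √(L × P) = √(94.7509 × 95.2912) = 95.0206

95.02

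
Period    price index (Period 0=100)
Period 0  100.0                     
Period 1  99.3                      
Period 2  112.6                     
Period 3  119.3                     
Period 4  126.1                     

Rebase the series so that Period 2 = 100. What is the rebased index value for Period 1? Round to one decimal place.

88.2

Rebased(Period 1) = 99.3 / 112.6 × 100 = 88.1883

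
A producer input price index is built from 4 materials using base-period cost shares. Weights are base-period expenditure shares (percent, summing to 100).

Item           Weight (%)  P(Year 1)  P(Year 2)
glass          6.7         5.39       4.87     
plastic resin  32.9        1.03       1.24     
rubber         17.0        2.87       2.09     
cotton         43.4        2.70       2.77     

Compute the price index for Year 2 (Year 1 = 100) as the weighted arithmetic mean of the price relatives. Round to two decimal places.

102.57

glass: 6.7 × (4.87/5.39) = 6.7 × 0.903525 = 6.0536
plastic resin: 32.9 × (1.24/1.03) = 32.9 × 1.203883 = 39.6078
rubber: 17.0 × (2.09/2.87) = 17.0 × 0.728223 = 12.3798
cotton: 43.4 × (2.77/2.70) = 43.4 × 1.025926 = 44.5252
Index = Σ wᵢ·(p₁ᵢ/p₀ᵢ) = 6.0536 + 39.6078 + 12.3798 + 44.5252 = 102.5664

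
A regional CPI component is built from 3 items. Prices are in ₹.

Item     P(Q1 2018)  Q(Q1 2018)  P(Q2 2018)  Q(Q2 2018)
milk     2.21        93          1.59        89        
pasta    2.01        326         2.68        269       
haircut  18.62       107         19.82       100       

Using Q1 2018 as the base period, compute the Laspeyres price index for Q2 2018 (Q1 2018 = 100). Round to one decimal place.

Laspeyres price index uses base-period quantities as weights.
ΣP(Q2 2018)·Q(Q1 2018) = 1.59×93 + 2.68×326 + 19.82×107 = 147.87 + 873.68 + 2120.74 = 3142.29
ΣP(Q1 2018)·Q(Q1 2018) = 2.21×93 + 2.01×326 + 18.62×107 = 205.53 + 655.26 + 1992.34 = 2853.13
Index = 3142.29 / 2853.13 × 100 = 110.1348

110.1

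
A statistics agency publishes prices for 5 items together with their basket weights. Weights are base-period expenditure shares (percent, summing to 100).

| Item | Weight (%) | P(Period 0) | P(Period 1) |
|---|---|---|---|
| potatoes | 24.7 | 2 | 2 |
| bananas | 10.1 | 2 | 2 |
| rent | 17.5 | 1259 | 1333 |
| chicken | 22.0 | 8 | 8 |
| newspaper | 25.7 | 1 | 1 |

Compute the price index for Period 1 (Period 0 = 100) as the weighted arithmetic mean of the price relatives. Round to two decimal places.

101.03

potatoes: 24.7 × (2/2) = 24.7 × 1.000000 = 24.7000
bananas: 10.1 × (2/2) = 10.1 × 1.000000 = 10.1000
rent: 17.5 × (1333/1259) = 17.5 × 1.058777 = 18.5286
chicken: 22.0 × (8/8) = 22.0 × 1.000000 = 22.0000
newspaper: 25.7 × (1/1) = 25.7 × 1.000000 = 25.7000
Index = Σ wᵢ·(p₁ᵢ/p₀ᵢ) = 24.7000 + 10.1000 + 18.5286 + 22.0000 + 25.7000 = 101.0286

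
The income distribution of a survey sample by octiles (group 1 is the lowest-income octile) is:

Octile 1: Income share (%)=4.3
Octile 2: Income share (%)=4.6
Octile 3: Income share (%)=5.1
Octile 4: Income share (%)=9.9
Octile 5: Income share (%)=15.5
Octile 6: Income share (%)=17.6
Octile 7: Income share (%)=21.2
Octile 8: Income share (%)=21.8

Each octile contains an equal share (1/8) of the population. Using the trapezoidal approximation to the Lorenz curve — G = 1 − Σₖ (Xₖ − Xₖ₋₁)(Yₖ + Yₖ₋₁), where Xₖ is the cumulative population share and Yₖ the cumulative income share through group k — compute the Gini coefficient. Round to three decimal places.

0.311

Cumulative income shares Yₖ: 0.0430, 0.0890, 0.1400, 0.2390, 0.3940, 0.5700, 0.7820, 1.0000
Σ (Xₖ−Xₖ₋₁)(Yₖ+Yₖ₋₁) = (1/8)(0.0430+0.0000) + (1/8)(0.0890+0.0430) + (1/8)(0.1400+0.0890) + (1/8)(0.2390+0.1400) + (1/8)(0.3940+0.2390) + (1/8)(0.5700+0.3940) + (1/8)(0.7820+0.5700) + (1/8)(1.0000+0.7820)
  = 0.0054 + 0.0165 + 0.0286 + 0.0474 + 0.0791 + 0.1205 + 0.1690 + 0.2228 = 0.6893
G = 1 − 0.6893 = 0.3107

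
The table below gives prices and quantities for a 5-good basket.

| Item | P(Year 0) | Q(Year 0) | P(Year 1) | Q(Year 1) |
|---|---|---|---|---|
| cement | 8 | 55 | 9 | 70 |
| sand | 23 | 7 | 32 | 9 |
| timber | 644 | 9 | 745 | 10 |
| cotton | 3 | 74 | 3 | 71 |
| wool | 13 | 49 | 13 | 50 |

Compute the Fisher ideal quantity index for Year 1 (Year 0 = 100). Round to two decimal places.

111.33

Laspeyres component (base-period weights):
ΣP(Year 0)Q(Year 1) = 8×70 + 23×9 + 644×10 + 3×71 + 13×50 = 560 + 207 + 6440 + 213 + 650 = 8070
ΣP(Year 0)Q(Year 0) = 8×55 + 23×7 + 644×9 + 3×74 + 13×49 = 440 + 161 + 5796 + 222 + 637 = 7256
L = 8070 / 7256 × 100 = 111.2183
Paasche component (current-period weights):
ΣP(Year 1)Q(Year 1) = 9×70 + 32×9 + 745×10 + 3×71 + 13×50 = 630 + 288 + 7450 + 213 + 650 = 9231
ΣP(Year 1)Q(Year 0) = 9×55 + 32×7 + 745×9 + 3×74 + 13×49 = 495 + 224 + 6705 + 222 + 637 = 8283
P = 9231 / 8283 × 100 = 111.4451
Fisher = √(L × P) = √(111.2183 × 111.4451) = 111.3317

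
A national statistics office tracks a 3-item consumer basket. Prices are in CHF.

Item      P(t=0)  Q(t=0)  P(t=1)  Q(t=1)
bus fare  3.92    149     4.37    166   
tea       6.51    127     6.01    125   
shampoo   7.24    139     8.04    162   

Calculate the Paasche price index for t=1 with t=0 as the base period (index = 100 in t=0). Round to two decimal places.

105.38

Paasche price index uses current-period quantities as weights.
ΣP(t=1)·Q(t=1) = 4.37×166 + 6.01×125 + 8.04×162 = 725.42 + 751.25 + 1302.48 = 2779.15
ΣP(t=0)·Q(t=1) = 3.92×166 + 6.51×125 + 7.24×162 = 650.72 + 813.75 + 1172.88 = 2637.35
Index = 2779.15 / 2637.35 × 100 = 105.3766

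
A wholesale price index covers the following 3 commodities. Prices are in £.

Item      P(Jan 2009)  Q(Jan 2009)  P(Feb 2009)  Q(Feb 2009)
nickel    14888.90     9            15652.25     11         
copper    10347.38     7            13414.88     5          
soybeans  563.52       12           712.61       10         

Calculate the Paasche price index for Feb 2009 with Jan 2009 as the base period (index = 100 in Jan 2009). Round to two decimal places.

Paasche price index uses current-period quantities as weights.
ΣP(Feb 2009)·Q(Feb 2009) = 15652.25×11 + 13414.88×5 + 712.61×10 = 172174.75 + 67074.4 + 7126.1 = 246375.25
ΣP(Jan 2009)·Q(Feb 2009) = 14888.90×11 + 10347.38×5 + 563.52×10 = 163777.9 + 51736.9 + 5635.2 = 221150
Index = 246375.25 / 221150 × 100 = 111.4064

111.41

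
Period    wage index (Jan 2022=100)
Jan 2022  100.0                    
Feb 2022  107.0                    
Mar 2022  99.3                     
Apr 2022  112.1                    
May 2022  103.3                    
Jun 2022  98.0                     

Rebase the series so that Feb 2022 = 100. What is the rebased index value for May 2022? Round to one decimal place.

Rebased(May 2022) = 103.3 / 107.0 × 100 = 96.5421

96.5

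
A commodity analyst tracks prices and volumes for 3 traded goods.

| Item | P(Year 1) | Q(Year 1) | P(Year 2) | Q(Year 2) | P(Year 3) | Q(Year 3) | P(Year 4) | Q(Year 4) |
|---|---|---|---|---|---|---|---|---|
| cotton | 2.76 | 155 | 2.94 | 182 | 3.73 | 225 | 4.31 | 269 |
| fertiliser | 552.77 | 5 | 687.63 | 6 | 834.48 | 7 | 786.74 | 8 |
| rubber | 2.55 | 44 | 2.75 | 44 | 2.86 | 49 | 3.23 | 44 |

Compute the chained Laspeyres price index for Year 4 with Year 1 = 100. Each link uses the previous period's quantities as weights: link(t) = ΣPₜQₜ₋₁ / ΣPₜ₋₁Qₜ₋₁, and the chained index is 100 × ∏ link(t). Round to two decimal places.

143.67

Link Year 1→Year 2:
ΣP(Year 2)Q(Year 1) = 2.94×155 + 687.63×5 + 2.75×44 = 455.7 + 3438.15 + 121 = 4014.85
ΣP(Year 1)Q(Year 1) = 2.76×155 + 552.77×5 + 2.55×44 = 427.8 + 2763.85 + 112.2 = 3303.85
link = 4014.85/3303.85 = 1.215203
Link Year 2→Year 3:
ΣP(Year 3)Q(Year 2) = 3.73×182 + 834.48×6 + 2.86×44 = 678.86 + 5006.88 + 125.84 = 5811.58
ΣP(Year 2)Q(Year 2) = 2.94×182 + 687.63×6 + 2.75×44 = 535.08 + 4125.78 + 121 = 4781.86
link = 5811.58/4781.86 = 1.215339
Link Year 3→Year 4:
ΣP(Year 4)Q(Year 3) = 4.31×225 + 786.74×7 + 3.23×49 = 969.75 + 5507.18 + 158.27 = 6635.2
ΣP(Year 3)Q(Year 3) = 3.73×225 + 834.48×7 + 2.86×49 = 839.25 + 5841.36 + 140.14 = 6820.75
link = 6635.2/6820.75 = 0.972796
Chained index = 100 × 1.215203 × 1.215339 × 0.972796 = 143.6707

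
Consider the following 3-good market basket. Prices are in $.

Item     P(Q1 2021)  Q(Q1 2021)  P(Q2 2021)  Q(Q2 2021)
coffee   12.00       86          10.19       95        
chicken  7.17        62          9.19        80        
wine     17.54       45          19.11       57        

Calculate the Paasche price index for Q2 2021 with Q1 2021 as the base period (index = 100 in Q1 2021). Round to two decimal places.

Paasche price index uses current-period quantities as weights.
ΣP(Q2 2021)·Q(Q2 2021) = 10.19×95 + 9.19×80 + 19.11×57 = 968.05 + 735.2 + 1089.27 = 2792.52
ΣP(Q1 2021)·Q(Q2 2021) = 12.00×95 + 7.17×80 + 17.54×57 = 1140 + 573.6 + 999.78 = 2713.38
Index = 2792.52 / 2713.38 × 100 = 102.9167

102.92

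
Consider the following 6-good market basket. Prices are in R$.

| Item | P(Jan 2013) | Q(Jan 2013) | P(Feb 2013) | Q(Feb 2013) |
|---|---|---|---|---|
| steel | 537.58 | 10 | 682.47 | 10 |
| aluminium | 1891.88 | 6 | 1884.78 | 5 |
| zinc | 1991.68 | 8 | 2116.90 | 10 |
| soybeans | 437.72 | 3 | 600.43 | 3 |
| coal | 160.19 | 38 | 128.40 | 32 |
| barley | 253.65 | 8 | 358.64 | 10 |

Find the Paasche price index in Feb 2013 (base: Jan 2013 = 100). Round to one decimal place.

Paasche price index uses current-period quantities as weights.
ΣP(Feb 2013)·Q(Feb 2013) = 682.47×10 + 1884.78×5 + 2116.90×10 + 600.43×3 + 128.40×32 + 358.64×10 = 6824.7 + 9423.9 + 21169 + 1801.29 + 4108.8 + 3586.4 = 46914.09
ΣP(Jan 2013)·Q(Feb 2013) = 537.58×10 + 1891.88×5 + 1991.68×10 + 437.72×3 + 160.19×32 + 253.65×10 = 5375.8 + 9459.4 + 19916.8 + 1313.16 + 5126.08 + 2536.5 = 43727.74
Index = 46914.09 / 43727.74 × 100 = 107.2868

107.3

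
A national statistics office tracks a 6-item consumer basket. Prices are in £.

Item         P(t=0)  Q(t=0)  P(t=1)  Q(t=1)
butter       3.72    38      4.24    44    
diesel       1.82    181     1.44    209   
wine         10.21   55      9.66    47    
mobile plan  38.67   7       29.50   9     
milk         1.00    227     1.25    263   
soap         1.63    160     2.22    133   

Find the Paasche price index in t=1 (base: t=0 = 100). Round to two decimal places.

98.88

Paasche price index uses current-period quantities as weights.
ΣP(t=1)·Q(t=1) = 4.24×44 + 1.44×209 + 9.66×47 + 29.50×9 + 1.25×263 + 2.22×133 = 186.56 + 300.96 + 454.02 + 265.5 + 328.75 + 295.26 = 1831.05
ΣP(t=0)·Q(t=1) = 3.72×44 + 1.82×209 + 10.21×47 + 38.67×9 + 1.00×263 + 1.63×133 = 163.68 + 380.38 + 479.87 + 348.03 + 263 + 216.79 = 1851.75
Index = 1831.05 / 1851.75 × 100 = 98.8821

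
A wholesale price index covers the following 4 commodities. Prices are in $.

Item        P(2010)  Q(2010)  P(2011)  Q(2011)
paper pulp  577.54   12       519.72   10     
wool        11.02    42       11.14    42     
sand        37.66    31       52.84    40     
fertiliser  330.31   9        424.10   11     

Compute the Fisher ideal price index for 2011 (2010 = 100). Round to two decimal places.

Laspeyres component (base-period weights):
ΣP(2011)Q(2010) = 519.72×12 + 11.14×42 + 52.84×31 + 424.10×9 = 6236.64 + 467.88 + 1638.04 + 3816.9 = 12159.46
ΣP(2010)Q(2010) = 577.54×12 + 11.02×42 + 37.66×31 + 330.31×9 = 6930.48 + 462.84 + 1167.46 + 2972.79 = 11533.57
L = 12159.46 / 11533.57 × 100 = 105.4267
Paasche component (current-period weights):
ΣP(2011)Q(2011) = 519.72×10 + 11.14×42 + 52.84×40 + 424.10×11 = 5197.2 + 467.88 + 2113.6 + 4665.1 = 12443.78
ΣP(2010)Q(2011) = 577.54×10 + 11.02×42 + 37.66×40 + 330.31×11 = 5775.4 + 462.84 + 1506.4 + 3633.41 = 11378.05
P = 12443.78 / 11378.05 × 100 = 109.3665
Fisher = √(L × P) = √(105.4267 × 109.3665) = 107.3785

107.38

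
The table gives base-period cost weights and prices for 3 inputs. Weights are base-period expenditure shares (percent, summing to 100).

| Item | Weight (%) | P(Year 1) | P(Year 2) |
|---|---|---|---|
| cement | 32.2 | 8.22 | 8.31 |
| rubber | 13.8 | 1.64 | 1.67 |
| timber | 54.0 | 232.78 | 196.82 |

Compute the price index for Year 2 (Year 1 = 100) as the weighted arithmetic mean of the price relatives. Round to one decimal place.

92.3

cement: 32.2 × (8.31/8.22) = 32.2 × 1.010949 = 32.5526
rubber: 13.8 × (1.67/1.64) = 13.8 × 1.018293 = 14.0524
timber: 54.0 × (196.82/232.78) = 54.0 × 0.845519 = 45.6580
Index = Σ wᵢ·(p₁ᵢ/p₀ᵢ) = 32.5526 + 14.0524 + 45.6580 = 92.2630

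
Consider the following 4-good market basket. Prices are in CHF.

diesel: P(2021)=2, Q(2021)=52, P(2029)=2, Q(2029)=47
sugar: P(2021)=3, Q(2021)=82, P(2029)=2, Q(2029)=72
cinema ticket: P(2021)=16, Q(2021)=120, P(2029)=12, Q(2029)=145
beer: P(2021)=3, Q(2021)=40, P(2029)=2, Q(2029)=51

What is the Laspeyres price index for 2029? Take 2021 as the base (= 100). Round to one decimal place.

74.8

Laspeyres price index uses base-period quantities as weights.
ΣP(2029)·Q(2021) = 2×52 + 2×82 + 12×120 + 2×40 = 104 + 164 + 1440 + 80 = 1788
ΣP(2021)·Q(2021) = 2×52 + 3×82 + 16×120 + 3×40 = 104 + 246 + 1920 + 120 = 2390
Index = 1788 / 2390 × 100 = 74.8117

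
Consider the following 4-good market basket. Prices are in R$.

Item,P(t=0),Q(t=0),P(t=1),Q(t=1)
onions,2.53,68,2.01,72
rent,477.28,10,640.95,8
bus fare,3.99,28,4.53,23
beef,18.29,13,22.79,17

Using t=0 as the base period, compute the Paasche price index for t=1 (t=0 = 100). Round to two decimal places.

Paasche price index uses current-period quantities as weights.
ΣP(t=1)·Q(t=1) = 2.01×72 + 640.95×8 + 4.53×23 + 22.79×17 = 144.72 + 5127.6 + 104.19 + 387.43 = 5763.94
ΣP(t=0)·Q(t=1) = 2.53×72 + 477.28×8 + 3.99×23 + 18.29×17 = 182.16 + 3818.24 + 91.77 + 310.93 = 4403.1
Index = 5763.94 / 4403.1 × 100 = 130.9064

130.91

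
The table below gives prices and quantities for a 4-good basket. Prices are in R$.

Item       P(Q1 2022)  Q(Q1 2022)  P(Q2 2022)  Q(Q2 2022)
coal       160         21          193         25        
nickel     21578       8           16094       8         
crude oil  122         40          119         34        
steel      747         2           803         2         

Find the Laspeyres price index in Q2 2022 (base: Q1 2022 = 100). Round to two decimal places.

Laspeyres price index uses base-period quantities as weights.
ΣP(Q2 2022)·Q(Q1 2022) = 193×21 + 16094×8 + 119×40 + 803×2 = 4053 + 128752 + 4760 + 1606 = 139171
ΣP(Q1 2022)·Q(Q1 2022) = 160×21 + 21578×8 + 122×40 + 747×2 = 3360 + 172624 + 4880 + 1494 = 182358
Index = 139171 / 182358 × 100 = 76.3175

76.32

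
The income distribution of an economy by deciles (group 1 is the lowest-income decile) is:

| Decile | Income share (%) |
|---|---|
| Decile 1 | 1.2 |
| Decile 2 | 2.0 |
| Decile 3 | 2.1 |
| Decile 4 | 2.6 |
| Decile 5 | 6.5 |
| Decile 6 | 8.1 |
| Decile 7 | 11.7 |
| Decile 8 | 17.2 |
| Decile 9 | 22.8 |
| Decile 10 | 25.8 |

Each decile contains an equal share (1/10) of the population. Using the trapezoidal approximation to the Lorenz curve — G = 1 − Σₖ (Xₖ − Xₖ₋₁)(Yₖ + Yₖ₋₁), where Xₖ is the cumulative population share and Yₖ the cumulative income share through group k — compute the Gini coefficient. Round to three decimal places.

0.471

Cumulative income shares Yₖ: 0.0120, 0.0320, 0.0530, 0.0790, 0.1440, 0.2250, 0.3420, 0.5140, 0.7420, 1.0000
Σ (Xₖ−Xₖ₋₁)(Yₖ+Yₖ₋₁) = (1/10)(0.0120+0.0000) + (1/10)(0.0320+0.0120) + (1/10)(0.0530+0.0320) + (1/10)(0.0790+0.0530) + (1/10)(0.1440+0.0790) + (1/10)(0.2250+0.1440) + (1/10)(0.3420+0.2250) + (1/10)(0.5140+0.3420) + (1/10)(0.7420+0.5140) + (1/10)(1.0000+0.7420)
  = 0.0012 + 0.0044 + 0.0085 + 0.0132 + 0.0223 + 0.0369 + 0.0567 + 0.0856 + 0.1256 + 0.1742 = 0.5286
G = 1 − 0.5286 = 0.4714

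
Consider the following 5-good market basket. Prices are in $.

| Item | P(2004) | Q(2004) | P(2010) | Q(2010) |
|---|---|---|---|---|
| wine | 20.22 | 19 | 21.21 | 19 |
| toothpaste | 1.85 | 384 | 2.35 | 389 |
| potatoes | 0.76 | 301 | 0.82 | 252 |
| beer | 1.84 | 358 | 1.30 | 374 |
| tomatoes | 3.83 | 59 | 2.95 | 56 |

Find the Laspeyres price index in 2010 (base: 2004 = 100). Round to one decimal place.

99.3

Laspeyres price index uses base-period quantities as weights.
ΣP(2010)·Q(2004) = 21.21×19 + 2.35×384 + 0.82×301 + 1.30×358 + 2.95×59 = 402.99 + 902.4 + 246.82 + 465.4 + 174.05 = 2191.66
ΣP(2004)·Q(2004) = 20.22×19 + 1.85×384 + 0.76×301 + 1.84×358 + 3.83×59 = 384.18 + 710.4 + 228.76 + 658.72 + 225.97 = 2208.03
Index = 2191.66 / 2208.03 × 100 = 99.2586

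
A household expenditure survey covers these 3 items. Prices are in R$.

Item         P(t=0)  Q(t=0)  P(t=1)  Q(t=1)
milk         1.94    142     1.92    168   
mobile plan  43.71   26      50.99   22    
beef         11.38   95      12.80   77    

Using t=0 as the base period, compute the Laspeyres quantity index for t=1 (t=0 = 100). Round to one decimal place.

86.8

Laspeyres quantity index uses base-period prices as weights.
ΣP(t=0)·Q(t=1) = 1.94×168 + 43.71×22 + 11.38×77 = 325.92 + 961.62 + 876.26 = 2163.8
ΣP(t=0)·Q(t=0) = 1.94×142 + 43.71×26 + 11.38×95 = 275.48 + 1136.46 + 1081.1 = 2493.04
Index = 2163.8 / 2493.04 × 100 = 86.7936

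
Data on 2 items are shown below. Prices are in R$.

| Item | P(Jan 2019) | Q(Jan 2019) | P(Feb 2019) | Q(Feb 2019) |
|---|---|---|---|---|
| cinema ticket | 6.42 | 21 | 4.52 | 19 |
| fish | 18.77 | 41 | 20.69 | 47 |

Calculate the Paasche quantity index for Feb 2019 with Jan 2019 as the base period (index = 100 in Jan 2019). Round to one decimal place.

112.2

Paasche quantity index uses current-period prices as weights.
ΣP(Feb 2019)·Q(Feb 2019) = 4.52×19 + 20.69×47 = 85.88 + 972.43 = 1058.31
ΣP(Feb 2019)·Q(Jan 2019) = 4.52×21 + 20.69×41 = 94.92 + 848.29 = 943.21
Index = 1058.31 / 943.21 × 100 = 112.2030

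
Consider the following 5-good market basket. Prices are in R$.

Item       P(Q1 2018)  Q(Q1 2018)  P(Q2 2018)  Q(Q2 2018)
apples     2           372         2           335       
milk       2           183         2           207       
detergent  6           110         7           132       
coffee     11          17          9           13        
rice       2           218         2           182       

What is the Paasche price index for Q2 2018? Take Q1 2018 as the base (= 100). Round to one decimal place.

104.4

Paasche price index uses current-period quantities as weights.
ΣP(Q2 2018)·Q(Q2 2018) = 2×335 + 2×207 + 7×132 + 9×13 + 2×182 = 670 + 414 + 924 + 117 + 364 = 2489
ΣP(Q1 2018)·Q(Q2 2018) = 2×335 + 2×207 + 6×132 + 11×13 + 2×182 = 670 + 414 + 792 + 143 + 364 = 2383
Index = 2489 / 2383 × 100 = 104.4482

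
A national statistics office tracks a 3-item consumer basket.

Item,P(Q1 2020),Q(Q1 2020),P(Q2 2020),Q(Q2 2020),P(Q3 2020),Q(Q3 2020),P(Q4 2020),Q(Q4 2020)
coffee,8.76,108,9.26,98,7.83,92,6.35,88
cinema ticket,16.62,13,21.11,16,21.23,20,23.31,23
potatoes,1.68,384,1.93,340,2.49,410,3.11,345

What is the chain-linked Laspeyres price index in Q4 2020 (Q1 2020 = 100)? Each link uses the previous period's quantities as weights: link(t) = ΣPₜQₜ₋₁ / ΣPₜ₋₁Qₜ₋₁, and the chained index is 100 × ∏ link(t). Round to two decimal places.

Link Q1 2020→Q2 2020:
ΣP(Q2 2020)Q(Q1 2020) = 9.26×108 + 21.11×13 + 1.93×384 = 1000.08 + 274.43 + 741.12 = 2015.63
ΣP(Q1 2020)Q(Q1 2020) = 8.76×108 + 16.62×13 + 1.68×384 = 946.08 + 216.06 + 645.12 = 1807.26
link = 2015.63/1807.26 = 1.115296
Link Q2 2020→Q3 2020:
ΣP(Q3 2020)Q(Q2 2020) = 7.83×98 + 21.23×16 + 2.49×340 = 767.34 + 339.68 + 846.6 = 1953.62
ΣP(Q2 2020)Q(Q2 2020) = 9.26×98 + 21.11×16 + 1.93×340 = 907.48 + 337.76 + 656.2 = 1901.44
link = 1953.62/1901.44 = 1.027442
Link Q3 2020→Q4 2020:
ΣP(Q4 2020)Q(Q3 2020) = 6.35×92 + 23.31×20 + 3.11×410 = 584.2 + 466.2 + 1275.1 = 2325.5
ΣP(Q3 2020)Q(Q3 2020) = 7.83×92 + 21.23×20 + 2.49×410 = 720.36 + 424.6 + 1020.9 = 2165.86
link = 2325.5/2165.86 = 1.073707
Chained index = 100 × 1.115296 × 1.027442 × 1.073707 = 123.0364

123.04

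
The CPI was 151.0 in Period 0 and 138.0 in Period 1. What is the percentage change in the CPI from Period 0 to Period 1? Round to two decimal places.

Change = (138.0 − 151.0) / 151.0 × 100
       = -13.0 / 151.0 × 100 = -8.6093%

-8.61%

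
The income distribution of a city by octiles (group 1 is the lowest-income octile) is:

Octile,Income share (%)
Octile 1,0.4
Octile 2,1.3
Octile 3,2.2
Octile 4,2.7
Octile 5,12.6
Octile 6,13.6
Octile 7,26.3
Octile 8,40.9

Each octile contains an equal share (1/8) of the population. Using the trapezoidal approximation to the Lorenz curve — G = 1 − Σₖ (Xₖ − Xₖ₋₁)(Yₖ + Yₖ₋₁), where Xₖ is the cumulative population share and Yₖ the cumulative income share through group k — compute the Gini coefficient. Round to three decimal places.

Cumulative income shares Yₖ: 0.0040, 0.0170, 0.0390, 0.0660, 0.1920, 0.3280, 0.5910, 1.0000
Σ (Xₖ−Xₖ₋₁)(Yₖ+Yₖ₋₁) = (1/8)(0.0040+0.0000) + (1/8)(0.0170+0.0040) + (1/8)(0.0390+0.0170) + (1/8)(0.0660+0.0390) + (1/8)(0.1920+0.0660) + (1/8)(0.3280+0.1920) + (1/8)(0.5910+0.3280) + (1/8)(1.0000+0.5910)
  = 0.0005 + 0.0026 + 0.0070 + 0.0131 + 0.0323 + 0.0650 + 0.1149 + 0.1989 = 0.4343
G = 1 − 0.4343 = 0.5657

0.566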